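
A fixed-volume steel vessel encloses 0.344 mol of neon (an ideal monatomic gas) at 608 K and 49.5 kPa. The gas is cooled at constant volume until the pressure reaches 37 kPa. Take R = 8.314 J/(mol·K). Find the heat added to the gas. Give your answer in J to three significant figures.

Q ≈ -659 J

Constant volume ⇒ W = 0, so Q = ΔU = nCᵥΔT with Cᵥ = 3R/2 = 12.47 J/(mol·K).
At constant V, T₂/T₁ = P₂/P₁ ⇒ ΔT = T₁(P₂/P₁ − 1) = 608·(37/49.5 − 1) = -153.5 K.
ΔU = (0.344)(12.47)(-153.5) = -658.7 J.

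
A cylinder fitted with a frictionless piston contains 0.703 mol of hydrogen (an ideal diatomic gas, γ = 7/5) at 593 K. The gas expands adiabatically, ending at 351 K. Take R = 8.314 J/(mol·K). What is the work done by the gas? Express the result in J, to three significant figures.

W ≈ 3540 J

Adiabatic ⇒ Q = 0, so W_by = −ΔU = nCᵥ(T₁ − T₂).
Cᵥ = 5R/2 = 20.79 J/(mol·K).
W = (0.703)(20.79)(593 − 351) = 3536 J.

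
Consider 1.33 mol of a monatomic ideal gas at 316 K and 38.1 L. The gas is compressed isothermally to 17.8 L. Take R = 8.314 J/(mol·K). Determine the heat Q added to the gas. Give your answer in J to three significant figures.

Q ≈ -2660 J

Isothermal ⇒ ΔU = 0, so Q = W = nRT ln(V₂/V₁).
Q = (1.33)(8.314)(316) ln(17.8/38.1) = 3494 × -0.761 = -2659 J.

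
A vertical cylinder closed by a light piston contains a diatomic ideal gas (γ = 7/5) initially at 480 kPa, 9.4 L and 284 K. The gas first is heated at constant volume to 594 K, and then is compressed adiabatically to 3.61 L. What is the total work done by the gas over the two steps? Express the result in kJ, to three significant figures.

Step 1 (isochoric): W = 0 (constant volume).
After step 1: P = 1004 kPa (V unchanged).
Step 2 (adiabatic): W = (P₁V₁ − P₂V₂)/(γ−1) = (9437 − 13838)/0.4 = -11003 J.
W_total = 0 − 11003 = -11003 J.

W_total ≈ -11.0 kJ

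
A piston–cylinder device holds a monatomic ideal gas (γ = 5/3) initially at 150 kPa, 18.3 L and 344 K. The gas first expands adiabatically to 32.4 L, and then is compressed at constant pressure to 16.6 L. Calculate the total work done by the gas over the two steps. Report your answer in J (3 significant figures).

W_total ≈ 389 J

Step 1 (adiabatic): W = (P₁V₁ − P₂V₂)/(γ−1) = (2745 − 1876)/0.667 = 1304 J.
After step 1: P = 57.89 kPa, V = 32.4 L, T = 235.1 K.
Step 2 (isobaric): W = PΔV = (57.89 kPa)(16.6 − 32.4 L) = -914.7 J.
W_total = 1304 − 914.7 = 389.4 J.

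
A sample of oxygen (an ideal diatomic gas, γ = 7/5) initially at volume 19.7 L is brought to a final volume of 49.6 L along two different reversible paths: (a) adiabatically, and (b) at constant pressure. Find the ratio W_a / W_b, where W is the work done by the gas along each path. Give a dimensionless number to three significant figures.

W_a / W_b ≈ 0.509

Path (a) adiabatic: W = P₁V₁(1 − (V₁/V₂)^(γ−1))/(γ−1) → W_a/(P₁V₁) = 0.772.
Path (b) isobaric: W = P₁(V₂ − V₁) → W_b/(P₁V₁) = 1.518.
W_a / W_b = 0.772 / 1.518 = 0.5087.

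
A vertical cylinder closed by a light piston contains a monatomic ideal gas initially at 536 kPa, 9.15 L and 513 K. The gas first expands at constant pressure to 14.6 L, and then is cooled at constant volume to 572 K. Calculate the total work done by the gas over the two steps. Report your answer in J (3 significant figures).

W_total ≈ 2920 J

Step 1 (isobaric): W = PΔV = (536 kPa)(14.6 − 9.15 L) = 2921 J.
Step 2 (isochoric): W = 0 (constant volume).
W_total = 2921 + 0 = 2921 J.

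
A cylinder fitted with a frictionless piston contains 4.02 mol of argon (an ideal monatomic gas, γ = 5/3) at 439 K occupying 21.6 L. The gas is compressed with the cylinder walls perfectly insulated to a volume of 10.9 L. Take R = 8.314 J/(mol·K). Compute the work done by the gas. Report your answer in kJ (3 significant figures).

Adiabatic: TV^(γ−1) = const with γ = 5/3.
T₂ = T₁ (V₁/V₂)^(γ−1) = 439 × (21.6/10.9)^0.667 = 439 × 1.578 = 692.6 K.
W_by = nCᵥ(T₁ − T₂) = (4.02)(12.47)(439 − 692.6) = -12714 J.

W ≈ -12.7 kJ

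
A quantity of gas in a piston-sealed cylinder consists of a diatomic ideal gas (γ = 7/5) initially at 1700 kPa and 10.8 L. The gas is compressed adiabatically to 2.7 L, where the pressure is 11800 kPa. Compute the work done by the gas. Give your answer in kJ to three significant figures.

W ≈ -33.8 kJ

Adiabatic: W = (P₁V₁ − P₂V₂)/(γ − 1) with γ = 7/5.
P₁V₁ = 18360 J, P₂V₂ = 31860 J.
W = (18360 − 31860) / 0.4 = -33750 J.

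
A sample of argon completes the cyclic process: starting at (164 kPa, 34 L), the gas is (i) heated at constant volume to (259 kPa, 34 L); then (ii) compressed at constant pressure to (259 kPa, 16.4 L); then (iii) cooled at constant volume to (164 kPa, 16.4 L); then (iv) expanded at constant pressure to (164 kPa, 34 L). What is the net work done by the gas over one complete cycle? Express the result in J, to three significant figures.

Constant-volume legs do no work.
W(ii) = (259)(16.4 − 34) = -4558 J; W(iv) = (164)(34 − 16.4) = 2886 J.
W_net = -4558 + 2886 = -1672 J (the counter-clockwise enclosed area).

W_net ≈ -1670 J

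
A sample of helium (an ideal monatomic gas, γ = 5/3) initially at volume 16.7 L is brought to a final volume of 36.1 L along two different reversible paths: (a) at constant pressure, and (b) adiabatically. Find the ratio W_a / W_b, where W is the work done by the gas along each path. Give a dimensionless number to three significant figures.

W_a / W_b ≈ 1.93

Path (a) isobaric: W = P₁(V₂ − V₁) → W_a/(P₁V₁) = 1.162.
Path (b) adiabatic: W = P₁V₁(1 − (V₁/V₂)^(γ−1))/(γ−1) → W_b/(P₁V₁) = 0.6028.
W_a / W_b = 1.162 / 0.6028 = 1.927.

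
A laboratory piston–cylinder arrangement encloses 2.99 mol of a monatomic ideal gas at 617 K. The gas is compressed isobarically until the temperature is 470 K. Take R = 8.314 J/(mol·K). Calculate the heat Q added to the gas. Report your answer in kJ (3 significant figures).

Q ≈ -9.14 kJ

Isobaric: W = nRΔT = (2.99)(8.314)(-147) = -3654 J.
ΔU = nCᵥΔT with Cᵥ = 3R/2: ΔU = (2.99)(12.47)(-147) = -5481 J.
Q = ΔU + W = -5481 − 3654 = -9136 J.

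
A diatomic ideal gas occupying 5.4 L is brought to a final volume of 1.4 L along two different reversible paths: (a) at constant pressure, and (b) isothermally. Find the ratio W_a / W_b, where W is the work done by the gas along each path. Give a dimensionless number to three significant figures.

W_a / W_b ≈ 0.549

Path (a) isobaric: W = P₁(V₂ − V₁) → W_a/(P₁V₁) = -0.7407.
Path (b) isothermal: W = P₁V₁ ln(V₂/V₁) → W_b/(P₁V₁) = -1.35.
W_a / W_b = -0.7407 / -1.35 = 0.5487.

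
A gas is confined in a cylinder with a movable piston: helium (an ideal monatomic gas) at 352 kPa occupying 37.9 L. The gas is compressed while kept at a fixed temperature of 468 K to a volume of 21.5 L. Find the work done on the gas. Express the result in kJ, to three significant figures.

W ≈ 7.56 kJ

Isothermal: W = nRT ln(V₂/V₁) = P₁V₁ ln(V₂/V₁).
P₁V₁ = (352 kPa)(37.9 L) = 13341 J.
W = 13341 × ln(21.5/37.9) = 13341 × -0.5669
W_by_gas = -7563 J; work on gas = −W_by = 7563 J.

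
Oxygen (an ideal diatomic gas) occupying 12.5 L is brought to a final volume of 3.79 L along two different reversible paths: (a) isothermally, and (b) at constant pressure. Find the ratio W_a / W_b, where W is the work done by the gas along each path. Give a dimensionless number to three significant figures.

Path (a) isothermal: W = P₁V₁ ln(V₂/V₁) → W_a/(P₁V₁) = -1.193.
Path (b) isobaric: W = P₁(V₂ − V₁) → W_b/(P₁V₁) = -0.6968.
W_a / W_b = -1.193 / -0.6968 = 1.713.

W_a / W_b ≈ 1.71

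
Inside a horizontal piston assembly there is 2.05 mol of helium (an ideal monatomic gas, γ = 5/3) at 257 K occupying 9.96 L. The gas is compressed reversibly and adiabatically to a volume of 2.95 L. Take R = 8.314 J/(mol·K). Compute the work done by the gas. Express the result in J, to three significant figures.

W ≈ -8220 J

Adiabatic: TV^(γ−1) = const with γ = 5/3.
T₂ = T₁ (V₁/V₂)^(γ−1) = 257 × (9.96/2.95)^0.667 = 257 × 2.251 = 578.4 K.
W_by = nCᵥ(T₁ − T₂) = (2.05)(12.47)(257 − 578.4) = -8217 J.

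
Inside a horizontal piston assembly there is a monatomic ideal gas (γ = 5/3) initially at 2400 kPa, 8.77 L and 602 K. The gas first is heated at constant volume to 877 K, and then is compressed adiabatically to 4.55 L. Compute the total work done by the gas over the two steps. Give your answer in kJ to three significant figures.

Step 1 (isochoric): W = 0 (constant volume).
After step 1: P = 3496 kPa (V unchanged).
Step 2 (adiabatic): W = (P₁V₁ − P₂V₂)/(γ−1) = (30663 − 47490)/0.667 = -25241 J.
W_total = 0 − 25241 = -25241 J.

W_total ≈ -25.2 kJ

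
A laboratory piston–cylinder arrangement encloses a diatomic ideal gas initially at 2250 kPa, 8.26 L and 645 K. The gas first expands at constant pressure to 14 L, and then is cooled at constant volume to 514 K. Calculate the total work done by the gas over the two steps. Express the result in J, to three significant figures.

Step 1 (isobaric): W = PΔV = (2250 kPa)(14 − 8.26 L) = 12915 J.
Step 2 (isochoric): W = 0 (constant volume).
W_total = 12915 + 0 = 12915 J.

W_total ≈ 12900 J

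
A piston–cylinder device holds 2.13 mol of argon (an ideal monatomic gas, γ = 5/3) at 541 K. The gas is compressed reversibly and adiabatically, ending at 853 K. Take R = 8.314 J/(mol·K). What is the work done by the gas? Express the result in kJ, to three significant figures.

W ≈ -8.29 kJ

Adiabatic ⇒ Q = 0, so W_by = −ΔU = nCᵥ(T₁ − T₂).
Cᵥ = 3R/2 = 12.47 J/(mol·K).
W = (2.13)(12.47)(541 − 853) = -8288 J.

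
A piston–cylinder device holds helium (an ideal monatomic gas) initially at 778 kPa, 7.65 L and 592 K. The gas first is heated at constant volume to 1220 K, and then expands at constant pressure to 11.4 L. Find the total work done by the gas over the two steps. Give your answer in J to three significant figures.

W_total ≈ 6010 J

Step 1 (isochoric): W = 0 (constant volume).
After step 1: P = 1603 kPa (V unchanged).
Step 2 (isobaric): W = PΔV = (1603 kPa)(11.4 − 7.65 L) = 6012 J.
W_total = 0 + 6012 = 6012 J.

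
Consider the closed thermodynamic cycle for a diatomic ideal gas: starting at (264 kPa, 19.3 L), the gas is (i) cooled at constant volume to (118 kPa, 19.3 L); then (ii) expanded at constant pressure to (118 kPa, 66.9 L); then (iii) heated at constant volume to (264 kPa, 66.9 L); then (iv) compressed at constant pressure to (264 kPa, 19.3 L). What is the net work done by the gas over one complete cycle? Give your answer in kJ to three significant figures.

W_net ≈ -6.95 kJ

Constant-volume legs do no work.
W(ii) = (118)(66.9 − 19.3) = 5617 J; W(iv) = (264)(19.3 − 66.9) = -12566 J.
W_net = 5617 − 12566 = -6950 J (the counter-clockwise enclosed area).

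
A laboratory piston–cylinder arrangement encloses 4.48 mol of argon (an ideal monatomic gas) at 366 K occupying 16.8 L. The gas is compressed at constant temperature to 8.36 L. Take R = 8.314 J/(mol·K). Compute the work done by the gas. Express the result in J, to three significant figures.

Isothermal: W = nRT ln(V₂/V₁).
W = (4.48)(8.314)(366) × ln(8.36/16.8)
  = 13632 × -0.6979
W_by_gas = -9514 J.

W ≈ -9510 J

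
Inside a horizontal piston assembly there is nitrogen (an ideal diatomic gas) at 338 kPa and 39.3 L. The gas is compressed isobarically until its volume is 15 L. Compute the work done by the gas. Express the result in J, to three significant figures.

W ≈ -8210 J

Isobaric: W = P ΔV.
W = (338 kPa)(15 − 39.3 L) = (338)(-24.3) = -8213 J.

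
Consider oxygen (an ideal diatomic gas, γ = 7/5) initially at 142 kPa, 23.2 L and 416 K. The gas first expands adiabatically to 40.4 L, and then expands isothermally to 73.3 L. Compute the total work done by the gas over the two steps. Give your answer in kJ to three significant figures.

W_total ≈ 3.21 kJ

Step 1 (adiabatic): W = (P₁V₁ − P₂V₂)/(γ−1) = (3294 − 2639)/0.4 = 1639 J.
After step 1: P = 65.32 kPa, V = 40.4 L, T = 333.2 K.
Step 2 (isothermal): W = P₁V₁ ln(V₂/V₁) = (2639) ln(73.3/40.4) = 1572 J.
W_total = 1639 + 1572 = 3211 J.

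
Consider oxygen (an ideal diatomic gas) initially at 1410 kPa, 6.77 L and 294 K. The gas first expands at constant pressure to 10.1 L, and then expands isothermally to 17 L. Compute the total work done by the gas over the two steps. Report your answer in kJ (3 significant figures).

W_total ≈ 12.1 kJ

Step 1 (isobaric): W = PΔV = (1410 kPa)(10.1 − 6.77 L) = 4695 J.
After step 1: P = 1410 kPa, V = 10.1 L, T = 438.6 K.
Step 2 (isothermal): W = P₁V₁ ln(V₂/V₁) = (14241) ln(17/10.1) = 7415 J.
W_total = 4695 + 7415 = 12110 J.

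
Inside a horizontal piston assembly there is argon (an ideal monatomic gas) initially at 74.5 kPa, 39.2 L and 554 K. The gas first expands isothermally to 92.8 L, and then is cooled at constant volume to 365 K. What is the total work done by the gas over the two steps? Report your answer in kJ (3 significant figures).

Step 1 (isothermal): W = P₁V₁ ln(V₂/V₁) = (2920) ln(92.8/39.2) = 2517 J.
Step 2 (isochoric): W = 0 (constant volume).
W_total = 2517 + 0 = 2517 J.

W_total ≈ 2.52 kJ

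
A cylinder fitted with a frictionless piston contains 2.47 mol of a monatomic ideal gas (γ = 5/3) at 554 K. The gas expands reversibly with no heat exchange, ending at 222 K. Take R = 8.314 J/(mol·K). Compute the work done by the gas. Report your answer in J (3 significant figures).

Adiabatic ⇒ Q = 0, so W_by = −ΔU = nCᵥ(T₁ − T₂).
Cᵥ = 3R/2 = 12.47 J/(mol·K).
W = (2.47)(12.47)(554 − 222) = 10227 J.

W ≈ 10200 J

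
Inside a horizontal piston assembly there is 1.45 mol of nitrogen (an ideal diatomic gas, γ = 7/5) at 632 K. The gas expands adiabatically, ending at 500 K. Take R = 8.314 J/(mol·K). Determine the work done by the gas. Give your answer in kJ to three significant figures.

Adiabatic ⇒ Q = 0, so W_by = −ΔU = nCᵥ(T₁ − T₂).
Cᵥ = 5R/2 = 20.79 J/(mol·K).
W = (1.45)(20.79)(632 − 500) = 3978 J.

W ≈ 3.98 kJ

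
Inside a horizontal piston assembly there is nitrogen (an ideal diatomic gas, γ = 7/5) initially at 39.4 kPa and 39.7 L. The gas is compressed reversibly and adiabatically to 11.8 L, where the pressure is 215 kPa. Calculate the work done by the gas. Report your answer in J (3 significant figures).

Adiabatic: W = (P₁V₁ − P₂V₂)/(γ − 1) with γ = 7/5.
P₁V₁ = 1564 J, P₂V₂ = 2537 J.
W = (1564 − 2537) / 0.4 = -2432 J.

W ≈ -2430 J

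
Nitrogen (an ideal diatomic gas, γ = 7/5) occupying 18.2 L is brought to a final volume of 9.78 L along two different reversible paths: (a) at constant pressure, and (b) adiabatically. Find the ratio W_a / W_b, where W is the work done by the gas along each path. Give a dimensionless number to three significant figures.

W_a / W_b ≈ 0.656

Path (a) isobaric: W = P₁(V₂ − V₁) → W_a/(P₁V₁) = -0.4626.
Path (b) adiabatic: W = P₁V₁(1 − (V₁/V₂)^(γ−1))/(γ−1) → W_b/(P₁V₁) = -0.705.
W_a / W_b = -0.4626 / -0.705 = 0.6562.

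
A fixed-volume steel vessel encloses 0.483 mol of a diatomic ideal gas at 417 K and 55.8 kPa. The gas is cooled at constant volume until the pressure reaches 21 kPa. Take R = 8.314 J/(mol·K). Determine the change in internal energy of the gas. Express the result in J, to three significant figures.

Constant volume ⇒ W = 0, so Q = ΔU = nCᵥΔT with Cᵥ = 5R/2 = 20.79 J/(mol·K).
At constant V, T₂/T₁ = P₂/P₁ ⇒ ΔT = T₁(P₂/P₁ − 1) = 417·(21/55.8 − 1) = -260.1 K.
ΔU = (0.483)(20.79)(-260.1) = -2611 J.

ΔU ≈ -2610 J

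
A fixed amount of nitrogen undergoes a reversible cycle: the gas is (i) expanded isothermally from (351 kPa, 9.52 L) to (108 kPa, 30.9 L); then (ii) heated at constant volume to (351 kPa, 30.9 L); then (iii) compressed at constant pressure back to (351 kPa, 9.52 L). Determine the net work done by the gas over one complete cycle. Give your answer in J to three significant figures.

W_net ≈ -3570 J

Leg (i): W = PᵢVᵢ ln(V_f/Vᵢ) = (3342) ln(30.9/9.52) = 3934 J.
Leg (ii): W = 0.
Leg (iii): W = PΔV = (351)(9.52 − 30.9) = -7504 J.
W_net = 3934 − 7504 = -3570 J.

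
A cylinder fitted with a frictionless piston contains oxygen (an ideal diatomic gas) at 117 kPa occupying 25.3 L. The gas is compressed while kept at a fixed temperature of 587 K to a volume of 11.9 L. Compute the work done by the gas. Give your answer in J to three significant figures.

W ≈ -2230 J

Isothermal: W = nRT ln(V₂/V₁) = P₁V₁ ln(V₂/V₁).
P₁V₁ = (117 kPa)(25.3 L) = 2960 J.
W = 2960 × ln(11.9/25.3) = 2960 × -0.7543
W_by_gas = -2233 J.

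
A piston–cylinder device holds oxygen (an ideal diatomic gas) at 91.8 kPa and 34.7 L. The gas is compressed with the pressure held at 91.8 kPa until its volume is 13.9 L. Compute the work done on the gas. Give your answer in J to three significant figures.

Isobaric: W = P ΔV.
W = (91.8 kPa)(13.9 − 34.7 L) = (91.8)(-20.8) = -1909 J.
Work on gas = −W_by = 1909 J.

W ≈ 1910 J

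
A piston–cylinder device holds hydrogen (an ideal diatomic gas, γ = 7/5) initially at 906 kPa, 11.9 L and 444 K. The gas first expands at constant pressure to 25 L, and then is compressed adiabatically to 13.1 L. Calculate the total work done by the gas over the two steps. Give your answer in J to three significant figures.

W_total ≈ -4840 J

Step 1 (isobaric): W = PΔV = (906 kPa)(25 − 11.9 L) = 11869 J.
After step 1: P = 906 kPa, V = 25 L, T = 932.8 K.
Step 2 (adiabatic): W = (P₁V₁ − P₂V₂)/(γ−1) = (22650 − 29332)/0.4 = -16704 J.
W_total = 11869 − 16704 = -4835 J.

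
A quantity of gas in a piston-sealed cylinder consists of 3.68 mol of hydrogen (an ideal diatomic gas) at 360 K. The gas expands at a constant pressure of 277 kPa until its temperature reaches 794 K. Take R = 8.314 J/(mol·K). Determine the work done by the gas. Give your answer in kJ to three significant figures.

Isobaric: W = P ΔV = nR ΔT.
W = (3.68)(8.314)(794 − 360) = 13278 J.

W ≈ 13.3 kJ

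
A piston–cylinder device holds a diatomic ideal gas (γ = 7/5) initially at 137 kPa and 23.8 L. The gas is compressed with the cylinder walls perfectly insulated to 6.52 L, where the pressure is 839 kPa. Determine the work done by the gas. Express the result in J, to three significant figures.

W ≈ -5520 J

Adiabatic: W = (P₁V₁ − P₂V₂)/(γ − 1) with γ = 7/5.
P₁V₁ = 3261 J, P₂V₂ = 5470 J.
W = (3261 − 5470) / 0.4 = -5524 J.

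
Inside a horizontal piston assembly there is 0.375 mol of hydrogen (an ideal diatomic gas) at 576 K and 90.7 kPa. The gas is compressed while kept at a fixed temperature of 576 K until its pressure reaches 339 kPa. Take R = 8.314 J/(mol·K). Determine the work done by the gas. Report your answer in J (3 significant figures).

W ≈ -2370 J

Isothermal process: W = nRT ln(V₂/V₁) = nRT ln(P₁/P₂).
W = (0.375)(8.314)(576) × ln(90.7/339)
  = 1796 × ln(0.2676) = 1796 × -1.318
W_by_gas = -2368 J.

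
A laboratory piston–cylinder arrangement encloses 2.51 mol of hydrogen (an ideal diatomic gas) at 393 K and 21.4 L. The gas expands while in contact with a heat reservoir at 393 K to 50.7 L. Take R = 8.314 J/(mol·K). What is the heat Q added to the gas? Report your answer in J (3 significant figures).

Isothermal ⇒ ΔU = 0, so Q = W = nRT ln(V₂/V₁).
Q = (2.51)(8.314)(393) ln(50.7/21.4) = 8201 × 0.8625 = 7074 J.

Q ≈ 7070 J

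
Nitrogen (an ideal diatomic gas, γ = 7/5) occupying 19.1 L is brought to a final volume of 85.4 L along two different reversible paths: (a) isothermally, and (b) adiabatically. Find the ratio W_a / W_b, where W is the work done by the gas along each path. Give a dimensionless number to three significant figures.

Path (a) isothermal: W = P₁V₁ ln(V₂/V₁) → W_a/(P₁V₁) = 1.498.
Path (b) adiabatic: W = P₁V₁(1 − (V₁/V₂)^(γ−1))/(γ−1) → W_b/(P₁V₁) = 1.127.
W_a / W_b = 1.498 / 1.127 = 1.329.

W_a / W_b ≈ 1.33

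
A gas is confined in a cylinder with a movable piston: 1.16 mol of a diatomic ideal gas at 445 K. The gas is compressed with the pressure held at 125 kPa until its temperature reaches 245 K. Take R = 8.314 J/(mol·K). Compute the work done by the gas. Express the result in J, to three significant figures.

W ≈ -1930 J

Isobaric: W = P ΔV = nR ΔT.
W = (1.16)(8.314)(245 − 445) = -1929 J.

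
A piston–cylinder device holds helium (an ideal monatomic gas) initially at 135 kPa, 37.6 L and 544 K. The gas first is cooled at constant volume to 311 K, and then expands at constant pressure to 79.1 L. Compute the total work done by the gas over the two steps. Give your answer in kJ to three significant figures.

W_total ≈ 3.20 kJ

Step 1 (isochoric): W = 0 (constant volume).
After step 1: P = 77.18 kPa (V unchanged).
Step 2 (isobaric): W = PΔV = (77.18 kPa)(79.1 − 37.6 L) = 3203 J.
W_total = 0 + 3203 = 3203 J.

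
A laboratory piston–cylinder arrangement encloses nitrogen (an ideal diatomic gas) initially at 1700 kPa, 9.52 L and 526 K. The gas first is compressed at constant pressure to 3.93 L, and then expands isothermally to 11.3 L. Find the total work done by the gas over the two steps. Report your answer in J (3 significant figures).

Step 1 (isobaric): W = PΔV = (1700 kPa)(3.93 − 9.52 L) = -9503 J.
After step 1: P = 1700 kPa, V = 3.93 L, T = 217.1 K.
Step 2 (isothermal): W = P₁V₁ ln(V₂/V₁) = (6681) ln(11.3/3.93) = 7056 J.
W_total = -9503 + 7056 = -2447 J.

W_total ≈ -2450 J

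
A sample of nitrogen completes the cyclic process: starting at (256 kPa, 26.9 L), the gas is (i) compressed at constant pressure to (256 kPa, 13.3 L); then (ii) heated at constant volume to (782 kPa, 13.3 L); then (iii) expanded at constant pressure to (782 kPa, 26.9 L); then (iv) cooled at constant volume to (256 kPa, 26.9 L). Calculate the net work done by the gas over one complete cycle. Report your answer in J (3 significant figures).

W_net ≈ 7150 J

Constant-volume legs do no work.
W(i) = (256)(13.3 − 26.9) = -3482 J; W(iii) = (782)(26.9 − 13.3) = 10635 J.
W_net = -3482 + 10635 = 7154 J (the clockwise enclosed area).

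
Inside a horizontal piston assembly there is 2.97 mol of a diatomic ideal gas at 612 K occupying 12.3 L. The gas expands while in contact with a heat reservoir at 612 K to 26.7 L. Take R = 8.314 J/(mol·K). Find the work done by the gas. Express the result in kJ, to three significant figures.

Isothermal: W = nRT ln(V₂/V₁).
W = (2.97)(8.314)(612) × ln(26.7/12.3)
  = 15112 × 0.7751
W_by_gas = 11713 J.

W ≈ 11.7 kJ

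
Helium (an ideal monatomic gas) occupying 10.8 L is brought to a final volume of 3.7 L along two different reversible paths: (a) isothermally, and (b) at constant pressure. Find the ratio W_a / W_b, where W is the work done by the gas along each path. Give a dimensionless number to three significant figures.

Path (a) isothermal: W = P₁V₁ ln(V₂/V₁) → W_a/(P₁V₁) = -1.071.
Path (b) isobaric: W = P₁(V₂ − V₁) → W_b/(P₁V₁) = -0.6574.
W_a / W_b = -1.071 / -0.6574 = 1.629.

W_a / W_b ≈ 1.63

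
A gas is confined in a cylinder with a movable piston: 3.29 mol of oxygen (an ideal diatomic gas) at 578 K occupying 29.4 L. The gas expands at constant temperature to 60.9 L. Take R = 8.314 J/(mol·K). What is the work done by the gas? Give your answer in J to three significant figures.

Isothermal: W = nRT ln(V₂/V₁).
W = (3.29)(8.314)(578) × ln(60.9/29.4)
  = 15810 × 0.7282
W_by_gas = 11514 J.

W ≈ 11500 J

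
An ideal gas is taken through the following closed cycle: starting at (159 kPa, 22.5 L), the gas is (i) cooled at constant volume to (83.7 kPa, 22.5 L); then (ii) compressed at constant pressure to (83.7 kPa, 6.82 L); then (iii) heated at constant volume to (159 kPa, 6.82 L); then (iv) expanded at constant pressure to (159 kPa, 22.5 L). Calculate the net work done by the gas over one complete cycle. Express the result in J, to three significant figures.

W_net ≈ 1180 J

Constant-volume legs do no work.
W(ii) = (83.7)(6.82 − 22.5) = -1312 J; W(iv) = (159)(22.5 − 6.82) = 2493 J.
W_net = -1312 + 2493 = 1181 J (the clockwise enclosed area).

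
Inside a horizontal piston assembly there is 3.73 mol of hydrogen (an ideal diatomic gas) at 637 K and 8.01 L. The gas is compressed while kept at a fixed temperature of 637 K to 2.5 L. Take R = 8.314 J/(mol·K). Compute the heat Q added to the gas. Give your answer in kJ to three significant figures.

Isothermal ⇒ ΔU = 0, so Q = W = nRT ln(V₂/V₁).
Q = (3.73)(8.314)(637) ln(2.5/8.01) = 19754 × -1.164 = -23002 J.

Q ≈ -23.0 kJ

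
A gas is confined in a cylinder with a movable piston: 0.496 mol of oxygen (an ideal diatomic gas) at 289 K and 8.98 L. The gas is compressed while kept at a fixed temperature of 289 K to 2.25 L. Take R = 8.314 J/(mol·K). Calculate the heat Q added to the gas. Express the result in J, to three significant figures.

Q ≈ -1650 J

Isothermal ⇒ ΔU = 0, so Q = W = nRT ln(V₂/V₁).
Q = (0.496)(8.314)(289) ln(2.25/8.98) = 1192 × -1.384 = -1649 J.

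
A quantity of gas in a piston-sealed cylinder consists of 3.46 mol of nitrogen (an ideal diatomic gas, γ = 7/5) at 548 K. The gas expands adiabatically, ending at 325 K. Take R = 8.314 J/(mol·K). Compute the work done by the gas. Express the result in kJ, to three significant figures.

W ≈ 16.0 kJ

Adiabatic ⇒ Q = 0, so W_by = −ΔU = nCᵥ(T₁ − T₂).
Cᵥ = 5R/2 = 20.79 J/(mol·K).
W = (3.46)(20.79)(548 − 325) = 16037 J.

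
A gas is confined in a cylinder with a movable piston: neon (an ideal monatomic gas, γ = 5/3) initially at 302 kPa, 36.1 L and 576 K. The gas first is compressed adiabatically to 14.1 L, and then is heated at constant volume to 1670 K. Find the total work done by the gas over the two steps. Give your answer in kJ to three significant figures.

Step 1 (adiabatic): W = (P₁V₁ − P₂V₂)/(γ−1) = (10902 − 20404)/0.667 = -14252 J.
Step 2 (isochoric): W = 0 (constant volume).
W_total = -14252 + 0 = -14252 J.

W_total ≈ -14.3 kJ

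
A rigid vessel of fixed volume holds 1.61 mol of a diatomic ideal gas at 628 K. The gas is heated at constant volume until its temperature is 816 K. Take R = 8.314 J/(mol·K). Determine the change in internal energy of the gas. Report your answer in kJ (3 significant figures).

Constant volume ⇒ W = 0, so Q = ΔU = nCᵥΔT with Cᵥ = 5R/2 = 20.79 J/(mol·K).
ΔU = (1.61)(20.79)(816 − 628) = 6291 J.

ΔU ≈ 6.29 kJ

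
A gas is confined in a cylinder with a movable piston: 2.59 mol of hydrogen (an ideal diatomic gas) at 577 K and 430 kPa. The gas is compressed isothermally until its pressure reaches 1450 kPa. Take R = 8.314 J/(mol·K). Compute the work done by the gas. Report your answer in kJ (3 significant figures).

W ≈ -15.1 kJ

Isothermal process: W = nRT ln(V₂/V₁) = nRT ln(P₁/P₂).
W = (2.59)(8.314)(577) × ln(430/1450)
  = 12425 × ln(0.2966) = 12425 × -1.216
W_by_gas = -15103 J.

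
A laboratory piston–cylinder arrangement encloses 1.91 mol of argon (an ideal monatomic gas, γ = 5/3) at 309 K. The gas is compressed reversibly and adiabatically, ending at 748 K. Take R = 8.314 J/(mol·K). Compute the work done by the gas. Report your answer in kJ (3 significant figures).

W ≈ -10.5 kJ

Adiabatic ⇒ Q = 0, so W_by = −ΔU = nCᵥ(T₁ − T₂).
Cᵥ = 3R/2 = 12.47 J/(mol·K).
W = (1.91)(12.47)(309 − 748) = -10457 J.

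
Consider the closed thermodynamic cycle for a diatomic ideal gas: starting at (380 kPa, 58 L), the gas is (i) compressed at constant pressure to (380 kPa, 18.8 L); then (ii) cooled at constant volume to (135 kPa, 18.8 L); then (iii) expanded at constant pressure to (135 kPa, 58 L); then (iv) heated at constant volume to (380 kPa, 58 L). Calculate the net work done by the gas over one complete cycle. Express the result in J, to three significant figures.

W_net ≈ -9600 J

Constant-volume legs do no work.
W(i) = (380)(18.8 − 58) = -14896 J; W(iii) = (135)(58 − 18.8) = 5292 J.
W_net = -14896 + 5292 = -9604 J (the counter-clockwise enclosed area).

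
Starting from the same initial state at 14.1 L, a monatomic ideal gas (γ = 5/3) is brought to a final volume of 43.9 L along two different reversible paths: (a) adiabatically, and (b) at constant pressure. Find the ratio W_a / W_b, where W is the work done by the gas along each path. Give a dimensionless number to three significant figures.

W_a / W_b ≈ 0.377

Path (a) adiabatic: W = P₁V₁(1 − (V₁/V₂)^(γ−1))/(γ−1) → W_a/(P₁V₁) = 0.7965.
Path (b) isobaric: W = P₁(V₂ − V₁) → W_b/(P₁V₁) = 2.113.
W_a / W_b = 0.7965 / 2.113 = 0.3769.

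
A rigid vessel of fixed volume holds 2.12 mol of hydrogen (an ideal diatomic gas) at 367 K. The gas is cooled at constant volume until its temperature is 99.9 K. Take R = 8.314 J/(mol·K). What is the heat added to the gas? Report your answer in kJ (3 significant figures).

Constant volume ⇒ W = 0, so Q = ΔU = nCᵥΔT with Cᵥ = 5R/2 = 20.79 J/(mol·K).
ΔU = (2.12)(20.79)(99.9 − 367) = -11770 J.

Q ≈ -11.8 kJ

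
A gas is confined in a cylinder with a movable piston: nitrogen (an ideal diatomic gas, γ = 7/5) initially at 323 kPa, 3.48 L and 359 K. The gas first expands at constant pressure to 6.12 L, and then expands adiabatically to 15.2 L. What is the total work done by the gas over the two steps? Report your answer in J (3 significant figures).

Step 1 (isobaric): W = PΔV = (323 kPa)(6.12 − 3.48 L) = 852.7 J.
After step 1: P = 323 kPa, V = 6.12 L, T = 631.3 K.
Step 2 (adiabatic): W = (P₁V₁ − P₂V₂)/(γ−1) = (1977 − 1374)/0.4 = 1507 J.
W_total = 852.7 + 1507 = 2360 J.

W_total ≈ 2360 J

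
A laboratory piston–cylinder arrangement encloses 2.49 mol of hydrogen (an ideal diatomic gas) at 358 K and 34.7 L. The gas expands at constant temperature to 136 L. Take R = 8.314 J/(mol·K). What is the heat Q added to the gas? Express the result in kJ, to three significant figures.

Q ≈ 10.1 kJ

Isothermal ⇒ ΔU = 0, so Q = W = nRT ln(V₂/V₁).
Q = (2.49)(8.314)(358) ln(136/34.7) = 7411 × 1.366 = 10123 J.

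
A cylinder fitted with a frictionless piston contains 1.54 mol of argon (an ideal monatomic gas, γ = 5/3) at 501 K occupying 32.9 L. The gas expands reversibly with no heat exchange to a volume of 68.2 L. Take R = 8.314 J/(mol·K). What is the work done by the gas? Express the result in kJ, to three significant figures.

W ≈ 3.70 kJ

Adiabatic: TV^(γ−1) = const with γ = 5/3.
T₂ = T₁ (V₁/V₂)^(γ−1) = 501 × (32.9/68.2)^0.667 = 501 × 0.6151 = 308.2 K.
W_by = nCᵥ(T₁ − T₂) = (1.54)(12.47)(501 − 308.2) = 3704 J.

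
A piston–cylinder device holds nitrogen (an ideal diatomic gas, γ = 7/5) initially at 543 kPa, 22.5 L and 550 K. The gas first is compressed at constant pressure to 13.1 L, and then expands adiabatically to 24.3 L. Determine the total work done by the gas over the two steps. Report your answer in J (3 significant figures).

Step 1 (isobaric): W = PΔV = (543 kPa)(13.1 − 22.5 L) = -5104 J.
After step 1: P = 543 kPa, V = 13.1 L, T = 320.2 K.
Step 2 (adiabatic): W = (P₁V₁ − P₂V₂)/(γ−1) = (7113 − 5556)/0.4 = 3894 J.
W_total = -5104 + 3894 = -1210 J.

W_total ≈ -1210 J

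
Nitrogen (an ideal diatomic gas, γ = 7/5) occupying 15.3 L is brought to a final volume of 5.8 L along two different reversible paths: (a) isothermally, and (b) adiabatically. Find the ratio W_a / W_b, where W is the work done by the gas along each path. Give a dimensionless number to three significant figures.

W_a / W_b ≈ 0.819

Path (a) isothermal: W = P₁V₁ ln(V₂/V₁) → W_a/(P₁V₁) = -0.97.
Path (b) adiabatic: W = P₁V₁(1 − (V₁/V₂)^(γ−1))/(γ−1) → W_b/(P₁V₁) = -1.185.
W_a / W_b = -0.97 / -1.185 = 0.8185.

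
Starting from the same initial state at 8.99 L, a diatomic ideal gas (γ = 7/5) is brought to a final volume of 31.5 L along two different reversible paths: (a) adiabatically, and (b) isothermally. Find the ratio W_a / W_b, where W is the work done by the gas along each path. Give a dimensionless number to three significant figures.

Path (a) adiabatic: W = P₁V₁(1 − (V₁/V₂)^(γ−1))/(γ−1) → W_a/(P₁V₁) = 0.986.
Path (b) isothermal: W = P₁V₁ ln(V₂/V₁) → W_b/(P₁V₁) = 1.254.
W_a / W_b = 0.986 / 1.254 = 0.7864.

W_a / W_b ≈ 0.786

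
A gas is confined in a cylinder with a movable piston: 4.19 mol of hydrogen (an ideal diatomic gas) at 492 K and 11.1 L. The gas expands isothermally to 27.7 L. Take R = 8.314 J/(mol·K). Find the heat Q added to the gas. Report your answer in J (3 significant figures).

Q ≈ 15700 J

Isothermal ⇒ ΔU = 0, so Q = W = nRT ln(V₂/V₁).
Q = (4.19)(8.314)(492) ln(27.7/11.1) = 17139 × 0.9145 = 15674 J.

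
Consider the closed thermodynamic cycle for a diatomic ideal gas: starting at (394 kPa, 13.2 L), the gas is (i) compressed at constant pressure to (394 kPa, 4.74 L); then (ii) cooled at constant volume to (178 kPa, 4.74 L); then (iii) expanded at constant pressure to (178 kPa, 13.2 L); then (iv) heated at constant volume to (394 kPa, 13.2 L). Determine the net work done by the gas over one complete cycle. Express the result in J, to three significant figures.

W_net ≈ -1830 J

Constant-volume legs do no work.
W(i) = (394)(4.74 − 13.2) = -3333 J; W(iii) = (178)(13.2 − 4.74) = 1506 J.
W_net = -3333 + 1506 = -1827 J (the counter-clockwise enclosed area).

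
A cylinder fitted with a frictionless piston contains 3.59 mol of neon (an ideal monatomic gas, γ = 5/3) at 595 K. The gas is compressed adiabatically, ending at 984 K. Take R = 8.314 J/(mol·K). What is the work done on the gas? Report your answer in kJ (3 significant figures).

Adiabatic ⇒ Q = 0, so W_by = −ΔU = nCᵥ(T₁ − T₂).
Cᵥ = 3R/2 = 12.47 J/(mol·K).
W = (3.59)(12.47)(595 − 984) = -17416 J.
Work on gas = −W_by = 17416 J.

W ≈ 17.4 kJ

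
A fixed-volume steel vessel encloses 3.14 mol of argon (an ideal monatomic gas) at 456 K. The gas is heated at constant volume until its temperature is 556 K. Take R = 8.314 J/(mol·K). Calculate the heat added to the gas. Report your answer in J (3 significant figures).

Constant volume ⇒ W = 0, so Q = ΔU = nCᵥΔT with Cᵥ = 3R/2 = 12.47 J/(mol·K).
ΔU = (3.14)(12.47)(556 − 456) = 3916 J.

Q ≈ 3920 J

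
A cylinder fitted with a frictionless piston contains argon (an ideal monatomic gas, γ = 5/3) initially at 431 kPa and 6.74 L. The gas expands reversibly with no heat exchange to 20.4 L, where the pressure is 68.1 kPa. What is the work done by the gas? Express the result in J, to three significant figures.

W ≈ 2270 J

Adiabatic: W = (P₁V₁ − P₂V₂)/(γ − 1) with γ = 5/3.
P₁V₁ = 2905 J, P₂V₂ = 1389 J.
W = (2905 − 1389) / 0.6667 = 2274 J.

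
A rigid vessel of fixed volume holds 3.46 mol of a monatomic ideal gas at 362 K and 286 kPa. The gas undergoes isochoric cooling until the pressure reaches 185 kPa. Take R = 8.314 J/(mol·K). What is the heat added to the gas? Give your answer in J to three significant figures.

Q ≈ -5520 J

Constant volume ⇒ W = 0, so Q = ΔU = nCᵥΔT with Cᵥ = 3R/2 = 12.47 J/(mol·K).
At constant V, T₂/T₁ = P₂/P₁ ⇒ ΔT = T₁(P₂/P₁ − 1) = 362·(185/286 − 1) = -127.8 K.
ΔU = (3.46)(12.47)(-127.8) = -5516 J.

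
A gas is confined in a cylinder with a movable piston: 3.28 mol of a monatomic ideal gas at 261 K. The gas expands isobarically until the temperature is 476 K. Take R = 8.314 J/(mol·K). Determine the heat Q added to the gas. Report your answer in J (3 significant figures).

Q ≈ 14700 J

Isobaric: W = nRΔT = (3.28)(8.314)(215) = 5863 J.
ΔU = nCᵥΔT with Cᵥ = 3R/2: ΔU = (3.28)(12.47)(215) = 8795 J.
Q = ΔU + W = 8795 + 5863 = 14658 J.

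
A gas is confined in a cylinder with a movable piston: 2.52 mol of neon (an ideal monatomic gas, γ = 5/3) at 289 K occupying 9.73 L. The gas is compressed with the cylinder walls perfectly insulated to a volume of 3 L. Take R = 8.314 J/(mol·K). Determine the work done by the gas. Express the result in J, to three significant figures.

Adiabatic: TV^(γ−1) = const with γ = 5/3.
T₂ = T₁ (V₁/V₂)^(γ−1) = 289 × (9.73/3)^0.667 = 289 × 2.191 = 633.2 K.
W_by = nCᵥ(T₁ − T₂) = (2.52)(12.47)(289 − 633.2) = -10818 J.

W ≈ -10800 J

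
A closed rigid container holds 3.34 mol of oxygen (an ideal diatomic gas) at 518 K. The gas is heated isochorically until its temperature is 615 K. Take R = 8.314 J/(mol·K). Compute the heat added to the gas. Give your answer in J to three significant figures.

Q ≈ 6730 J

Constant volume ⇒ W = 0, so Q = ΔU = nCᵥΔT with Cᵥ = 5R/2 = 20.79 J/(mol·K).
ΔU = (3.34)(20.79)(615 − 518) = 6734 J.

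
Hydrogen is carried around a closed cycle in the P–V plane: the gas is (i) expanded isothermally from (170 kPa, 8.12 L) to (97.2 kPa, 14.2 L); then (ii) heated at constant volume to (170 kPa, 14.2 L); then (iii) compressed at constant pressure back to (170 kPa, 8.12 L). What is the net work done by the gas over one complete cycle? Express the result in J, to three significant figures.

W_net ≈ -262 J

Leg (i): W = PᵢVᵢ ln(V_f/Vᵢ) = (1380) ln(14.2/8.12) = 771.5 J.
Leg (ii): W = 0.
Leg (iii): W = PΔV = (170)(8.12 − 14.2) = -1034 J.
W_net = 771.5 − 1034 = -262.1 J.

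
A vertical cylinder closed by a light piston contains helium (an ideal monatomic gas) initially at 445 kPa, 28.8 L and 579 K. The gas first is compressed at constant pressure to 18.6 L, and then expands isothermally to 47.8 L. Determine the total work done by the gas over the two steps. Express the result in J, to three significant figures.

Step 1 (isobaric): W = PΔV = (445 kPa)(18.6 − 28.8 L) = -4539 J.
After step 1: P = 445 kPa, V = 18.6 L, T = 373.9 K.
Step 2 (isothermal): W = P₁V₁ ln(V₂/V₁) = (8277) ln(47.8/18.6) = 7812 J.
W_total = -4539 + 7812 = 3273 J.

W_total ≈ 3270 J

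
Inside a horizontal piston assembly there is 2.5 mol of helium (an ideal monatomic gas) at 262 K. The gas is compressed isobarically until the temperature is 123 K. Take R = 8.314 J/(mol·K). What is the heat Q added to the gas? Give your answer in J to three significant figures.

Q ≈ -7220 J

Isobaric: W = nRΔT = (2.5)(8.314)(-139) = -2889 J.
ΔU = nCᵥΔT with Cᵥ = 3R/2: ΔU = (2.5)(12.47)(-139) = -4334 J.
Q = ΔU + W = -4334 − 2889 = -7223 J.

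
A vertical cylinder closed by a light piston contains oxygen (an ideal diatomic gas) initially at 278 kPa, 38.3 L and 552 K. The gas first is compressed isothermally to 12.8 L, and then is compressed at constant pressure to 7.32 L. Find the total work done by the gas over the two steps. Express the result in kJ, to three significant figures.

W_total ≈ -16.2 kJ

Step 1 (isothermal): W = P₁V₁ ln(V₂/V₁) = (10647) ln(12.8/38.3) = -11670 J.
After step 1: P = 831.8 kPa, V = 12.8 L, T = 552 K.
Step 2 (isobaric): W = PΔV = (831.8 kPa)(7.32 − 12.8 L) = -4558 J.
W_total = -11670 − 4558 = -16228 J.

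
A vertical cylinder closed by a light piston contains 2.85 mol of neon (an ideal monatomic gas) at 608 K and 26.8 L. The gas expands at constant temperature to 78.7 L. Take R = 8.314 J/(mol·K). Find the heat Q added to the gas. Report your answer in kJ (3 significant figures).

Q ≈ 15.5 kJ

Isothermal ⇒ ΔU = 0, so Q = W = nRT ln(V₂/V₁).
Q = (2.85)(8.314)(608) ln(78.7/26.8) = 14406 × 1.077 = 15519 J.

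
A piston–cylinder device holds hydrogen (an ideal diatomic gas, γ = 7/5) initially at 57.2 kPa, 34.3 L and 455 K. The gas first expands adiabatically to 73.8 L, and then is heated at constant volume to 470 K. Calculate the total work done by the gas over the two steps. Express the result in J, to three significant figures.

W_total ≈ 1290 J

Step 1 (adiabatic): W = (P₁V₁ − P₂V₂)/(γ−1) = (1962 − 1444)/0.4 = 1295 J.
Step 2 (isochoric): W = 0 (constant volume).
W_total = 1295 + 0 = 1295 J.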